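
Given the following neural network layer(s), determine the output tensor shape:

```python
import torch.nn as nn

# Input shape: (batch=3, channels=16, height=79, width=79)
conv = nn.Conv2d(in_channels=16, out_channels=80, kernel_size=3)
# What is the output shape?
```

Input: (3, 16, 79, 79) -> Output: (3, 80, 77, 77)

Answer: (3, 80, 77, 77)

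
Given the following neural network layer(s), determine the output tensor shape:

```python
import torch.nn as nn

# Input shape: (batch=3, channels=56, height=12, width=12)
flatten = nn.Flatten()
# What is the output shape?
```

Input: (3, 56, 12, 12) -> Output: (3, 8064)

Answer: (3, 8064)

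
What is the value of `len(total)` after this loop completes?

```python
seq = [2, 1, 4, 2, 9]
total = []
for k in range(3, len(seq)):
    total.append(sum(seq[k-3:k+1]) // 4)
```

Number of 4-element averages
`total` takes the values: [] → [2] → [2, 4]
So `len(total)` = 2

Answer: 2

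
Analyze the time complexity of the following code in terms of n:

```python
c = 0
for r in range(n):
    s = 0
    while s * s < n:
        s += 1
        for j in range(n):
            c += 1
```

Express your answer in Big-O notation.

Each loop level contributes: n × √n × n. Multiplying the contributions gives O(n^2√n).

Answer: O(n^2√n)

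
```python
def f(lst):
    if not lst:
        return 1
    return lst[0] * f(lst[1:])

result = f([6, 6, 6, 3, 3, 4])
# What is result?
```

Product over [6, 6, 6, 3, 3, 4] = 6 * 6 * 6 * 3 * 3 * 4 = 7776

Answer: 7776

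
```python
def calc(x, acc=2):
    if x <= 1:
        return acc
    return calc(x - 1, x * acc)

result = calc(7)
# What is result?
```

Accumulator trace (n, acc): (7, 2) -> (6, 14) -> (5, 84) -> (4, 420) -> (3, 1680) -> (2, 5040) -> (1, 10080) -> return 10080

Answer: 10080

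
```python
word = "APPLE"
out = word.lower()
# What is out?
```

Trace:
`word = "APPLE"` → word = 'APPLE'
`out = word.lower()` → out = 'apple'
So out = 'apple'

Answer: 'apple'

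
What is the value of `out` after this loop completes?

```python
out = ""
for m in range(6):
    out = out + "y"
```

Repeat 'y' 6 times
`out` takes the values: "" → "y" → "yy" → "yyy" → "yyyy" → "yyyyy" → "yyyyyy"

Answer: "yyyyyy"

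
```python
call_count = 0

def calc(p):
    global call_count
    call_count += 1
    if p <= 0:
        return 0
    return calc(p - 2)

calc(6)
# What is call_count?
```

Linear recursion stepping by 2: 4 calls from p=6 down to ≤0.

Answer: 4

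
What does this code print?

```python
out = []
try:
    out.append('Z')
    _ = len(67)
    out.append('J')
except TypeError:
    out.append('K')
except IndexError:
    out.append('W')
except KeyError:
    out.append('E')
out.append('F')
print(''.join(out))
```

Execution trace: 'Z' (try body) → 'K' (except TypeError) → 'F' (after the try/except). Output: ZKF

Answer: ZKF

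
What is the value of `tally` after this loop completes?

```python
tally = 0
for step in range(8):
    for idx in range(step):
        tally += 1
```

Triangle number: 0+1+2+...+7
`tally` takes the values: 0 → 1 → 2 → 3 → 4 → 5 → 6 → 7 → 8 → 9 → 10 → 11 → 12 → 13 → 14 → 15 → 16 → 17 → 18 → 19 → 20 → 21 → 22 → 23 → 24 → 25 → 26 → 27 → 28

Answer: 28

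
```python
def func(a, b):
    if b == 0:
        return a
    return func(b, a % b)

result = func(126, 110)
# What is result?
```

func(126, 110) -> func(110, 16) -> func(16, 14) -> func(14, 2) -> func(2, 0) -> 2

Answer: 2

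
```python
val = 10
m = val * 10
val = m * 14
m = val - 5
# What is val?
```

Trace:
`val = 10` → val = 10
`m = val * 10` → m = 100
`val = m * 14` → val = 1400
`m = val - 5` → m = 1395
So val = 1400

Answer: 1400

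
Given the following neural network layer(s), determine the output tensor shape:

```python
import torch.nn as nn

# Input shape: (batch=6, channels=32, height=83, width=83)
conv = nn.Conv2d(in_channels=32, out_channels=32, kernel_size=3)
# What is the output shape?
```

Input: (6, 32, 83, 83) -> Output: (6, 32, 81, 81)

Answer: (6, 32, 81, 81)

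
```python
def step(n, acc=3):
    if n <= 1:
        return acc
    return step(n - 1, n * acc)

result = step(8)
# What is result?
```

Accumulator trace (n, acc): (8, 3) -> (7, 24) -> (6, 168) -> (5, 1008) -> (4, 5040) -> (3, 20160) -> (2, 60480) -> (1, 120960) -> return 120960

Answer: 120960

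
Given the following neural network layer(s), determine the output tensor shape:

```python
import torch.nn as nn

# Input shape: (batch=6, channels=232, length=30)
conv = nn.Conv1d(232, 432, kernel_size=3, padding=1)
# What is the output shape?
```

Input: (6, 232, 30) -> Output: (6, 432, 30)

Answer: (6, 432, 30)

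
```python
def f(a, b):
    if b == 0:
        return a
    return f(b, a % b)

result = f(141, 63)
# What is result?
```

f(141, 63) -> f(63, 15) -> f(15, 3) -> f(3, 0) -> 3

Answer: 3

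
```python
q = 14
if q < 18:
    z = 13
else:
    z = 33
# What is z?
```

Trace:
`q = 14` → q = 14
`if q < 18: ...` → q < 18 is True → z = 13
So z = 13

Answer: 13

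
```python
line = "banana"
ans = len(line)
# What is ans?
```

Trace:
`line = "banana"` → line = 'banana'
`ans = len(line)` → ans = 6
So ans = 6

Answer: 6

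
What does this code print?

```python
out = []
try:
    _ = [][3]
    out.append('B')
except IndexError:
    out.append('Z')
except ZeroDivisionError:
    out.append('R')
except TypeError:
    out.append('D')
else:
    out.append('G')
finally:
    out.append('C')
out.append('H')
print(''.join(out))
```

Execution trace: 'Z' (except IndexError) → 'C' (finally) → 'H' (after the try/except). Output: ZCH

Answer: ZCH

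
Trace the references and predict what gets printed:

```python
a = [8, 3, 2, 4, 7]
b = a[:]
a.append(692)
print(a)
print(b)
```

Key concept: slice [:] creates copy.
Step by step:
`a = [8, 3, 2, 4, 7]` → a = [8, 3, 2, 4, 7]
`b = a[:]` → b = [8, 3, 2, 4, 7]
`a.append(692)` → a = [8, 3, 2, 4, 7, 692]
`print(a)` → prints [8, 3, 2, 4, 7, 692]
`print(b)` → prints [8, 3, 2, 4, 7]

Answer:
[8, 3, 2, 4, 7, 692]
[8, 3, 2, 4, 7]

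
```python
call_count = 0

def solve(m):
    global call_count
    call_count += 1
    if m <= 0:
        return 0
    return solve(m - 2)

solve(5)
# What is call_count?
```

Linear recursion stepping by 2: 4 calls from m=5 down to ≤0.

Answer: 4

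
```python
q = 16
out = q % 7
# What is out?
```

Trace:
`q = 16` → q = 16
`out = q % 7` → out = 2
So out = 2

Answer: 2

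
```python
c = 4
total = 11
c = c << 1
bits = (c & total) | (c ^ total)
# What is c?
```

Trace:
`c = 4` → c = 4
`total = 11` → total = 11
`c = c << 1` → c = 8
`bits = (c & total) | (c ^ total)` → bits = 11
So c = 8

Answer: 8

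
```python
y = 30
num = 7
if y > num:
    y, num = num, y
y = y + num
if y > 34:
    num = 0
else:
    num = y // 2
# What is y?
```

Trace:
`y = 30` → y = 30
`num = 7` → num = 7
`if y > num: ...` → y > num is True → y = 7; num = 30
`y = y + num` → y = 37
`if y > 34: ...` → y > 34 is True → num = 0
So y = 37

Answer: 37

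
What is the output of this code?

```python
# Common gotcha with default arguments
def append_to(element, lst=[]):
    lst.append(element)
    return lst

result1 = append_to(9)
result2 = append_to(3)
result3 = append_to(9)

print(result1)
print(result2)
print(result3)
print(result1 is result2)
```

Key concept: mutable default argument gotcha.
Step by step:
`result1 = append_to(9)` → result1 = [9]
`result2 = append_to(3)` → result1 = [9, 3] (same object as result2); result2 = [9, 3] (same object as result1)
`result3 = append_to(9)` → result1 = [9, 3, 9] (same object as result2, result3); result2 = [9, 3, 9] (same object as result1, result3); result3 = [9, 3, 9] (same object as result1, result2)
`print(result1)` → prints [9, 3, 9]
`print(result2)` → prints [9, 3, 9]
`print(result3)` → prints [9, 3, 9]
`print(result1 is result2)` → prints True

Answer:
[9, 3, 9]
[9, 3, 9]
[9, 3, 9]
True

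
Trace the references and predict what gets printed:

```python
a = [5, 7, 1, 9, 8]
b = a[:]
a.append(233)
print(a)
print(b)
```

Key concept: slice [:] creates copy.
Step by step:
`a = [5, 7, 1, 9, 8]` → a = [5, 7, 1, 9, 8]
`b = a[:]` → b = [5, 7, 1, 9, 8]
`a.append(233)` → a = [5, 7, 1, 9, 8, 233]
`print(a)` → prints [5, 7, 1, 9, 8, 233]
`print(b)` → prints [5, 7, 1, 9, 8]

Answer:
[5, 7, 1, 9, 8, 233]
[5, 7, 1, 9, 8]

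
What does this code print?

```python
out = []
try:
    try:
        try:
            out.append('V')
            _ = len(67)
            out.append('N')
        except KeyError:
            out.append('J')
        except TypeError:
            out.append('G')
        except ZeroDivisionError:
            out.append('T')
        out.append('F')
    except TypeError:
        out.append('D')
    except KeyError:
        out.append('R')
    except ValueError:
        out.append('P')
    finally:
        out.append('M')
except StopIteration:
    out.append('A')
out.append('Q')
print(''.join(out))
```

Execution trace: 'V' (inner try body) → 'G' (inner except TypeError) → 'F' (try body, no exception) → 'M' (finally) → 'Q' (after the try/except). Output: VGFMQ

Answer: VGFMQ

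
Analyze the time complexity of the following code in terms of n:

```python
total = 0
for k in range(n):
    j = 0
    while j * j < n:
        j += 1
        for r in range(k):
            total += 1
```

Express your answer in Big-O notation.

Each loop level contributes: n × √n × n. Multiplying the contributions gives O(n^2√n).

Answer: O(n^2√n)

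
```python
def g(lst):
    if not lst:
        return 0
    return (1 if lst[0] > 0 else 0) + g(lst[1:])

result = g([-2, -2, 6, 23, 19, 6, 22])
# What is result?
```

Count of positive elements in [-2, -2, 6, 23, 19, 6, 22] = 5

Answer: 5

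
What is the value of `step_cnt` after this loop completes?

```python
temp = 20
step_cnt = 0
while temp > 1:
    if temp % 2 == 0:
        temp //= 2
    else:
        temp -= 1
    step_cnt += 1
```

Steps to reduce 20 to 1
`step_cnt` takes the values: 0 → 1 → 2 → 3 → 4 → 5

Answer: 5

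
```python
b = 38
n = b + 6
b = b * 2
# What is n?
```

Trace:
`b = 38` → b = 38
`n = b + 6` → n = 44
`b = b * 2` → b = 76
So n = 44

Answer: 44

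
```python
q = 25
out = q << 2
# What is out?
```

Trace:
`q = 25` → q = 25
`out = q << 2` → out = 100
So out = 100

Answer: 100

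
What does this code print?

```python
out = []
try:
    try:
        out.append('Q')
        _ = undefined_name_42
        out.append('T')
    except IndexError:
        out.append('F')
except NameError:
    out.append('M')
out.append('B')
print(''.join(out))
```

Execution trace: 'Q' (try body) → 'M' (outer except NameError) → 'B' (after the try/except). Output: QMB

Answer: QMB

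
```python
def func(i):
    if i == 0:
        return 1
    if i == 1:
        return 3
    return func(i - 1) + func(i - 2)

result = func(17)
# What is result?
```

Build up from base cases: func(0)=1, func(1)=3, func(2)=4, func(3)=7, func(4)=11, func(5)=18, func(6)=29, ..., func(17)=5778

Answer: 5778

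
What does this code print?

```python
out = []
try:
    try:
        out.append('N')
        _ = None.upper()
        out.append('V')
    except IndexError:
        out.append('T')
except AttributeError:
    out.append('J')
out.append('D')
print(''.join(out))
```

Execution trace: 'N' (try body) → 'J' (outer except AttributeError) → 'D' (after the try/except). Output: NJD

Answer: NJD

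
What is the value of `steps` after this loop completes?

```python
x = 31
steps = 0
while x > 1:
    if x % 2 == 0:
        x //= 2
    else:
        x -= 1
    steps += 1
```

Steps to reduce 31 to 1
`steps` takes the values: 0 → 1 → 2 → 3 → 4 → 5 → 6 → 7 → 8

Answer: 8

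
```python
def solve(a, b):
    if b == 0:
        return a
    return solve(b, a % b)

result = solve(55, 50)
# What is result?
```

solve(55, 50) -> solve(50, 5) -> solve(5, 0) -> 5

Answer: 5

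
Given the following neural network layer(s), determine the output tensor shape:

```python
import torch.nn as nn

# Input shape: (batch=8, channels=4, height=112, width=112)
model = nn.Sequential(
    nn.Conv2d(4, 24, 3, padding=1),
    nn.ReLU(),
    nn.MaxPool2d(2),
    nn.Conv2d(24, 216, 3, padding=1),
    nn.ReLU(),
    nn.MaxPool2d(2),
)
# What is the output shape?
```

Input: (8, 4, 112, 112) -> after first Conv2d: (8, 24, 112, 112) -> after first MaxPool2d: (8, 24, 56, 56) -> after second Conv2d: (8, 216, 56, 56) -> Output: (8, 216, 28, 28)

Answer: (8, 216, 28, 28)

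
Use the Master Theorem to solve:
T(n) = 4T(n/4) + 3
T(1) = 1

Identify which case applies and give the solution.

a=4, b=4, f(n)=3. log_4(4) = 1. Since c=0 < 1, Case 1 applies: T(n) = Θ(n^log_b(a)) = O(n).

Answer: O(n) - Case 1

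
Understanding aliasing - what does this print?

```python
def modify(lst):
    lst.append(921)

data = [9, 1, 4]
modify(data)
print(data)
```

Key concept: function modifies passed list.
Step by step:
`data = [9, 1, 4]` → data = [9, 1, 4]
`modify(data)` → data = [9, 1, 4, 921]
`print(data)` → prints [9, 1, 4, 921]

Answer: [9, 1, 4, 921]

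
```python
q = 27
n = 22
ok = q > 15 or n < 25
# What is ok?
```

Trace:
`q = 27` → q = 27
`n = 22` → n = 22
`ok = q > 15 or n < 25` → ok = True
So ok = True

Answer: True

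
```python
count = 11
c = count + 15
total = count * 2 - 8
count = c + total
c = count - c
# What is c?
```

Trace:
`count = 11` → count = 11
`c = count + 15` → c = 26
`total = count * 2 - 8` → total = 14
`count = c + total` → count = 40
`c = count - c` → c = 14
So c = 14

Answer: 14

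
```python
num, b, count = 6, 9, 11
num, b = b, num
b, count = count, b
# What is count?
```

Trace:
`num, b, count = 6, 9, 11` → num = 6; b = 9; count = 11
`num, b = b, num` → num = 9; b = 6
`b, count = count, b` → b = 11; count = 6
So count = 6

Answer: 6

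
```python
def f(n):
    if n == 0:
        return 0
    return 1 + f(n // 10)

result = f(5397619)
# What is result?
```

Count of digits of 5397619: 7

Answer: 7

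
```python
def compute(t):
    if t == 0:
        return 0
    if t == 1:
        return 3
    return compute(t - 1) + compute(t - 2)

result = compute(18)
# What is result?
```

Build up from base cases: compute(0)=0, compute(1)=3, compute(2)=3, compute(3)=6, compute(4)=9, compute(5)=15, compute(6)=24, ..., compute(18)=7752

Answer: 7752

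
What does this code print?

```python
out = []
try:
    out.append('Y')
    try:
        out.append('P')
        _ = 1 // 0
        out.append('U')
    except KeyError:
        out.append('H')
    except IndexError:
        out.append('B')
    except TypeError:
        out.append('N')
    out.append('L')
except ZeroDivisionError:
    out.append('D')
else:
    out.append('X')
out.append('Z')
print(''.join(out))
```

Execution trace: 'Y' (try body) → 'P' (inner try body) → 'D' (except ZeroDivisionError) → 'Z' (after the try/except). Output: YPDZ

Answer: YPDZ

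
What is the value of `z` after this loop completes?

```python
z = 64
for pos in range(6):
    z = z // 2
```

Halve 6 times: 64 // 2^6 = 1
`z` takes the values: 64 → 32 → 16 → 8 → 4 → 2 → 1

Answer: 1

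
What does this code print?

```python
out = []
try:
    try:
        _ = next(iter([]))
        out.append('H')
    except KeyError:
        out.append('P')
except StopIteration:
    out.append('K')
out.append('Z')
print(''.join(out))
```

Execution trace: 'K' (outer except StopIteration) → 'Z' (after the try/except). Output: KZ

Answer: KZ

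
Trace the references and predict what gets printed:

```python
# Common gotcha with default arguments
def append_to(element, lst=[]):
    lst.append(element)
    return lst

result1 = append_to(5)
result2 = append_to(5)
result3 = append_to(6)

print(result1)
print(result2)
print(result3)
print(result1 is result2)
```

Key concept: mutable default argument gotcha.
Step by step:
`result1 = append_to(5)` → result1 = [5]
`result2 = append_to(5)` → result1 = [5, 5] (same object as result2); result2 = [5, 5] (same object as result1)
`result3 = append_to(6)` → result1 = [5, 5, 6] (same object as result2, result3); result2 = [5, 5, 6] (same object as result1, result3); result3 = [5, 5, 6] (same object as result1, result2)
`print(result1)` → prints [5, 5, 6]
`print(result2)` → prints [5, 5, 6]
`print(result3)` → prints [5, 5, 6]
`print(result1 is result2)` → prints True

Answer:
[5, 5, 6]
[5, 5, 6]
[5, 5, 6]
True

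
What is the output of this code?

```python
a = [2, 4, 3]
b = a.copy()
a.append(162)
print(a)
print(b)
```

Key concept: list.copy() creates independent copy.
Step by step:
`a = [2, 4, 3]` → a = [2, 4, 3]
`b = a.copy()` → b = [2, 4, 3]
`a.append(162)` → a = [2, 4, 3, 162]
`print(a)` → prints [2, 4, 3, 162]
`print(b)` → prints [2, 4, 3]

Answer:
[2, 4, 3, 162]
[2, 4, 3]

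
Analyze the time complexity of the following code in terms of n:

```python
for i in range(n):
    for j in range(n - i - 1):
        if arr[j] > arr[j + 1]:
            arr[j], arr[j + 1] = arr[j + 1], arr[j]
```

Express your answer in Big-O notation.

This is Bubble sort. Time complexity: O(n²).

Answer: O(n²)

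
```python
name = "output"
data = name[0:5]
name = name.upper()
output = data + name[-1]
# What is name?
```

Trace:
`name = "output"` → name = 'output'
`data = name[0:5]` → data = 'outpu'
`name = name.upper()` → name = 'OUTPUT'
`output = data + name[-1]` → output = 'outpuT'
So name = 'OUTPUT'

Answer: 'OUTPUT'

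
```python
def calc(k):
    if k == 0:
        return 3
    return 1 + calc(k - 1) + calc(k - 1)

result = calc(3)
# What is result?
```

calc(k) = 1 + 2·calc(k-1), calc(0)=3. Closed form: (3+1)·2^3 - 1 = 31.

Answer: 31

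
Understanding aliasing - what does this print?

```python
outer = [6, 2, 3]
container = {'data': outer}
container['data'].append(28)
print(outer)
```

Key concept: dict holds reference to list.
Step by step:
`outer = [6, 2, 3]` → outer = [6, 2, 3]
`container = {'data': outer}` → container = {'data': [6, 2, 3]}
`container['data'].append(28)` → outer = [6, 2, 3, 28]; container = {'data': [6, 2, 3, 28]}
`print(outer)` → prints [6, 2, 3, 28]

Answer: [6, 2, 3, 28]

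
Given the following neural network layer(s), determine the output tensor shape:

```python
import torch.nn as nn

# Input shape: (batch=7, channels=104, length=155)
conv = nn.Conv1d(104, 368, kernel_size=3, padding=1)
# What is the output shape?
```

Input: (7, 104, 155) -> Output: (7, 368, 155)

Answer: (7, 368, 155)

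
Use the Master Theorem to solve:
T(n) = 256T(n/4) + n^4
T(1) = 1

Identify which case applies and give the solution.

a=256, b=4, f(n)=n^4. log_4(256) = 4. Since c=4 = 4, Case 2 applies: T(n) = Θ(n^log_b(a) · log n) = O(n^4 log n).

Answer: O(n^4 log n) - Case 2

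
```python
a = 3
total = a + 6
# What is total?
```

Trace:
`a = 3` → a = 3
`total = a + 6` → total = 9
So total = 9

Answer: 9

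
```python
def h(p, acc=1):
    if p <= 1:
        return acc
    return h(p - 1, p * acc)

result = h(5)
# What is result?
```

Accumulator trace (n, acc): (5, 1) -> (4, 5) -> (3, 20) -> (2, 60) -> (1, 120) -> return 120

Answer: 120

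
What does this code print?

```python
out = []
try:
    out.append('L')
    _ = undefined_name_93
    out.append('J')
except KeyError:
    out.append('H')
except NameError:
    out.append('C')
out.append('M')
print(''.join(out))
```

Execution trace: 'L' (try body) → 'C' (except NameError) → 'M' (after the try/except). Output: LCM

Answer: LCM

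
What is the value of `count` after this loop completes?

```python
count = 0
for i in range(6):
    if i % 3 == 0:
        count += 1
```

Count numbers divisible by 3 in range(6)
`count` takes the values: 0 → 1 → 2

Answer: 2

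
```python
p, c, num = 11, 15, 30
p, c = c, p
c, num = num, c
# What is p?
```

Trace:
`p, c, num = 11, 15, 30` → p = 11; c = 15; num = 30
`p, c = c, p` → p = 15; c = 11
`c, num = num, c` → c = 30; num = 11
So p = 15

Answer: 15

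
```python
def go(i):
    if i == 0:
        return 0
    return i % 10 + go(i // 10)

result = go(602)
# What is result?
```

Sum of digits of 602: 2 + 0 + 6 = 8

Answer: 8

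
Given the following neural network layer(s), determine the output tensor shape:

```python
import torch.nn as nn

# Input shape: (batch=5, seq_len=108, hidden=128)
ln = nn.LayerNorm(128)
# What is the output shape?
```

Input: (5, 108, 128) -> Output: (5, 108, 128)

Answer: (5, 108, 128)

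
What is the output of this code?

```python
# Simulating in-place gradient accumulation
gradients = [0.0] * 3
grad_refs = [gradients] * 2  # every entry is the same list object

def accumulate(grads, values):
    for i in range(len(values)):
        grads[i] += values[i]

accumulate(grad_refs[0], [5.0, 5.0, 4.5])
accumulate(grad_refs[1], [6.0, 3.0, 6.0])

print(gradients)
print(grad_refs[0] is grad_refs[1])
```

Key concept: gradient accumulation aliasing.
Step by step:
`gradients = [0.0] * 3` → gradients = [0.0, 0.0, 0.0]
`grad_refs = [gradients] * 2` → grad_refs = [[0.0, 0.0, 0.0], [0.0, 0.0, 0.0]]
`accumulate(grad_refs[0], [5.0, 5.0, 4.5])` → gradients = [5.0, 5.0, 4.5]; grad_refs = [[5.0, 5.0, 4.5], [5.0, 5.0, 4.5]]
`accumulate(grad_refs[1], [6.0, 3.0, 6.0])` → gradients = [11.0, 8.0, 10.5]; grad_refs = [[11.0, 8.0, 10.5], [11.0, 8.0, 10.5]]
`print(gradients)` → prints [11.0, 8.0, 10.5]
`print(grad_refs[0] is grad_refs[1])` → prints True

Answer:
[11.0, 8.0, 10.5]
True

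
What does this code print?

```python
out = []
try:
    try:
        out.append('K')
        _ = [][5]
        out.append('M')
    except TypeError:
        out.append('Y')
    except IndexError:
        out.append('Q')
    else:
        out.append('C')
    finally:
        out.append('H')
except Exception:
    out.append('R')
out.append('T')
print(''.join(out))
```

Execution trace: 'K' (inner try body) → 'Q' (inner except IndexError) → 'H' (inner finally) → 'T' (after the try/except). Output: KQHT

Answer: KQHT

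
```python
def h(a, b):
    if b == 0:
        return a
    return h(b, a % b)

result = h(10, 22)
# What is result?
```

h(10, 22) -> h(22, 10) -> h(10, 2) -> h(2, 0) -> 2

Answer: 2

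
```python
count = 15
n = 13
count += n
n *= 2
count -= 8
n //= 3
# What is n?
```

Trace:
`count = 15` → count = 15
`n = 13` → n = 13
`count += n` → count = 28
`n *= 2` → n = 26
`count -= 8` → count = 20
`n //= 3` → n = 8
So n = 8

Answer: 8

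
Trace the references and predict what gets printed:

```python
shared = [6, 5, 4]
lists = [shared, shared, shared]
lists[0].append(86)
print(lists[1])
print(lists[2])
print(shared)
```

Key concept: list of same reference.
Step by step:
`shared = [6, 5, 4]` → shared = [6, 5, 4]
`lists = [shared, shared, shared]` → lists = [[6, 5, 4], [6, 5, 4], [6, 5, 4]]
`lists[0].append(86)` → shared = [6, 5, 4, 86]; lists = [[6, 5, 4, 86], [6, 5, 4, 86], [6, 5, 4, 86]]
`print(lists[1])` → prints [6, 5, 4, 86]
`print(lists[2])` → prints [6, 5, 4, 86]
`print(shared)` → prints [6, 5, 4, 86]

Answer:
[6, 5, 4, 86]
[6, 5, 4, 86]
[6, 5, 4, 86]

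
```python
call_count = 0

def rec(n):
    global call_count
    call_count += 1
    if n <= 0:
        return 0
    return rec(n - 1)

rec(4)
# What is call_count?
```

Linear recursion stepping by 1: 5 calls from n=4 down to ≤0.

Answer: 5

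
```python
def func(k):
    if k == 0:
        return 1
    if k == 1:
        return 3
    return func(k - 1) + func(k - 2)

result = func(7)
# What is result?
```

Build up from base cases: func(0)=1, func(1)=3, func(2)=4, func(3)=7, func(4)=11, func(5)=18, func(6)=29, ..., func(7)=47

Answer: 47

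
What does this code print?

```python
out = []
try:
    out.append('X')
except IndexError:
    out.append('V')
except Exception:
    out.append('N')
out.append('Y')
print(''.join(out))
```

Execution trace: 'X' (try body, no exception) → 'Y' (after the try/except). Output: XY

Answer: XY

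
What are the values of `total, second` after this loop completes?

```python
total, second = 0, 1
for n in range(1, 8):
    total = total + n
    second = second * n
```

Sum and factorial of 1 to 7
`total, second` takes the values: (0, 1) → (1, 1) → (3, 1) → (3, 2) → (6, 2) → (6, 6) → (10, 6) → (10, 24) → (15, 24) → (15, 120) → (21, 120) → (21, 720) → (28, 720) → (28, 5040)

Answer: 28, 5040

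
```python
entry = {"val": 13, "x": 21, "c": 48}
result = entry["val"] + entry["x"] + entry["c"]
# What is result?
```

Trace:
`entry = {"val": 13, "x": 21, "c": 48}` → entry = {'val': 13, 'x': 21, 'c': 48}
`result = entry["val"] + entry["x"] + entry["c"]` → result = 82
So result = 82

Answer: 82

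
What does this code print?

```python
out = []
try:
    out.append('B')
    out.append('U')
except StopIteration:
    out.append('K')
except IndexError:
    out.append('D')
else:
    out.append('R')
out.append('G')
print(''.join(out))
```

Execution trace: 'B' (try body) → 'U' (try body, no exception) → 'R' (else) → 'G' (after the try/except). Output: BURG

Answer: BURG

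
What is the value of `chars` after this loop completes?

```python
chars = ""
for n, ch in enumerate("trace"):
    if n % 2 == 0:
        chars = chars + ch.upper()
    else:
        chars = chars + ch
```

Uppercase even positions in 'trace'
`chars` takes the values: "" → "T" → "Tr" → "TrA" → "TrAc" → "TrAcE"

Answer: "TrAcE"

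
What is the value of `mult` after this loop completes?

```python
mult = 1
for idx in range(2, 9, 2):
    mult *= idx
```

Product of even numbers 2 to 8
`mult` takes the values: 1 → 2 → 8 → 48 → 384

Answer: 384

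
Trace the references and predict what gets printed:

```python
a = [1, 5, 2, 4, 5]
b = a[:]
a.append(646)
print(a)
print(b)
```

Key concept: slice [:] creates copy.
Step by step:
`a = [1, 5, 2, 4, 5]` → a = [1, 5, 2, 4, 5]
`b = a[:]` → b = [1, 5, 2, 4, 5]
`a.append(646)` → a = [1, 5, 2, 4, 5, 646]
`print(a)` → prints [1, 5, 2, 4, 5, 646]
`print(b)` → prints [1, 5, 2, 4, 5]

Answer:
[1, 5, 2, 4, 5, 646]
[1, 5, 2, 4, 5]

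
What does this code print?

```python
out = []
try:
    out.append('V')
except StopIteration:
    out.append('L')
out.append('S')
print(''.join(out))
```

Execution trace: 'V' (try body, no exception) → 'S' (after the try/except). Output: VS

Answer: VS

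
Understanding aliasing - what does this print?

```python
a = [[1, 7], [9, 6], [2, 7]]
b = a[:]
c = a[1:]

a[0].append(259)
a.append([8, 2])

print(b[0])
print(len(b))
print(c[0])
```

Key concept: slice with nested mutation.
Step by step:
`a = [[1, 7], [9, 6], [2, 7]]` → a = [[1, 7], [9, 6], [2, 7]]
`b = a[:]` → b = [[1, 7], [9, 6], [2, 7]]
`c = a[1:]` → c = [[9, 6], [2, 7]]
`a[0].append(259)` → a = [[1, 7, 259], [9, 6], [2, 7]]; b = [[1, 7, 259], [9, 6], [2, 7]]
`a.append([8, 2])` → a = [[1, 7, 259], [9, 6], [2, 7], [8, 2]]
`print(b[0])` → prints [1, 7, 259]
`print(len(b))` → prints 3
`print(c[0])` → prints [9, 6]

Answer:
[1, 7, 259]
3
[9, 6]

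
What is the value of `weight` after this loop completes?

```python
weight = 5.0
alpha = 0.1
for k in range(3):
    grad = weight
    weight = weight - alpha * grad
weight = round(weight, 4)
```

Gradient descent: w = 5.0 * (1 - 0.1)^3
`weight` takes the values: 5.0 → 4.5 → 4.05 → 3.645

Answer: 3.645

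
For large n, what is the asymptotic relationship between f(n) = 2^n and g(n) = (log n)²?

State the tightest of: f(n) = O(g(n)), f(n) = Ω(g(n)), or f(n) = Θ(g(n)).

2^n vs (log n)²: f(n) = Ω(g(n)) but not O(g(n)) — 2^n grows strictly faster than (log n)².

Answer: f(n) = Ω(g(n)) but not O(g(n)) — 2^n grows strictly faster than (log n)².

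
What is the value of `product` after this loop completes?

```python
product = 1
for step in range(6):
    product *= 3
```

3^6 = 729
`product` takes the values: 1 → 3 → 9 → 27 → 81 → 243 → 729

Answer: 729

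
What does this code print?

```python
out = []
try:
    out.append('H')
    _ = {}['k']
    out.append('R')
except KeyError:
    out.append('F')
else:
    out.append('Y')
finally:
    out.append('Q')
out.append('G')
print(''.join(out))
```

Execution trace: 'H' (try body) → 'F' (except KeyError) → 'Q' (finally) → 'G' (after the try/except). Output: HFQG

Answer: HFQG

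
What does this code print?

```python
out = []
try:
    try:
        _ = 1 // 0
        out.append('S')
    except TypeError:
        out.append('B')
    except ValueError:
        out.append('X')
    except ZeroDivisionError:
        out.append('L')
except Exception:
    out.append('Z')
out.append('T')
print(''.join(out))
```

Execution trace: 'L' (inner except ZeroDivisionError) → 'T' (after the try/except). Output: LT

Answer: LT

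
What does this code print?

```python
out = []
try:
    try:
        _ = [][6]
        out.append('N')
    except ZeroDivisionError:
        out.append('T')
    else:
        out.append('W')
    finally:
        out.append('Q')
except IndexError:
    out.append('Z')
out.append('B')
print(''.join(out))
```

Execution trace: 'Q' (finally) → 'Z' (outer except IndexError) → 'B' (after the try/except). Output: QZB

Answer: QZB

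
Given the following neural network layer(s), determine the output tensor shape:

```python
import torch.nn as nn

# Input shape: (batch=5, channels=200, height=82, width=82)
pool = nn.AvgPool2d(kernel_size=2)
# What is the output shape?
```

Input: (5, 200, 82, 82) -> Output: (5, 200, 41, 41)

Answer: (5, 200, 41, 41)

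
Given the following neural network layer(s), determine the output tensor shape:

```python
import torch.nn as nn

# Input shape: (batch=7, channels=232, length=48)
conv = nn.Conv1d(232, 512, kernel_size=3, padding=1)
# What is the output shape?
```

Input: (7, 232, 48) -> Output: (7, 512, 48)

Answer: (7, 512, 48)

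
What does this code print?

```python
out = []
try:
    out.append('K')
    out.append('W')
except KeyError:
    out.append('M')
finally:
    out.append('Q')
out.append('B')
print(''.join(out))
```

Execution trace: 'K' (try body) → 'W' (try body, no exception) → 'Q' (finally) → 'B' (after the try/except). Output: KWQB

Answer: KWQB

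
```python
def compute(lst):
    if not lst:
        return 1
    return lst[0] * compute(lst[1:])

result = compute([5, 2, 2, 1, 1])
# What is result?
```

Product over [5, 2, 2, 1, 1] = 5 * 2 * 2 * 1 * 1 = 20

Answer: 20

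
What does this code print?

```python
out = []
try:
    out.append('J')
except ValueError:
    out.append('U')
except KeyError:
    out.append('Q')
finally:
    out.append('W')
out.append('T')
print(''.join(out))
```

Execution trace: 'J' (try body, no exception) → 'W' (finally) → 'T' (after the try/except). Output: JWT

Answer: JWT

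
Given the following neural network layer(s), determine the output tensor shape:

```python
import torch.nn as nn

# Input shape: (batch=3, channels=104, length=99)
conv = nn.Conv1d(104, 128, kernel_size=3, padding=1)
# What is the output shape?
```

Input: (3, 104, 99) -> Output: (3, 128, 99)

Answer: (3, 128, 99)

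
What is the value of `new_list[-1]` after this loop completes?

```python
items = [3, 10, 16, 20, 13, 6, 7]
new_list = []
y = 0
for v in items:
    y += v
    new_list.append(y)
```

Cumulative sum ends at 75
`new_list` takes the values: [] → [3] → [3, 13] → [3, 13, 29] → [3, 13, 29, 49] → [3, 13, 29, 49, 62] → [3, 13, 29, 49, 62, 68] → [3, 13, 29, 49, 62, 68, 75]
So `new_list[-1]` = 75

Answer: 75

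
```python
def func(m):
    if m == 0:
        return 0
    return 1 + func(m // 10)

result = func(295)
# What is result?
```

Count of digits of 295: 3

Answer: 3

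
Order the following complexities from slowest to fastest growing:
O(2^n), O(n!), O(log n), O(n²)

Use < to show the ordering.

Ordered by growth rate: O(log n) < O(n²) < O(2^n) < O(n!)

Answer: O(log n) < O(n²) < O(2^n) < O(n!)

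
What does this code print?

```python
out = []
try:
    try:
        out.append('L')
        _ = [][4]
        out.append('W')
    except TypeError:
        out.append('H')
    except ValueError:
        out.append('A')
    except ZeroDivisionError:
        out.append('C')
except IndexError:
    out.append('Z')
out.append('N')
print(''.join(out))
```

Execution trace: 'L' (try body) → 'Z' (outer except IndexError) → 'N' (after the try/except). Output: LZN

Answer: LZN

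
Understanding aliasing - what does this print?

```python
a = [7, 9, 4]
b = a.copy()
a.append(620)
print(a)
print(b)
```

Key concept: list.copy() creates independent copy.
Step by step:
`a = [7, 9, 4]` → a = [7, 9, 4]
`b = a.copy()` → b = [7, 9, 4]
`a.append(620)` → a = [7, 9, 4, 620]
`print(a)` → prints [7, 9, 4, 620]
`print(b)` → prints [7, 9, 4]

Answer:
[7, 9, 4, 620]
[7, 9, 4]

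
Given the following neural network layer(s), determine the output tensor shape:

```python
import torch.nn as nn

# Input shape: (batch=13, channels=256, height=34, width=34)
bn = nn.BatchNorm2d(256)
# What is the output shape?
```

Input: (13, 256, 34, 34) -> Output: (13, 256, 34, 34)

Answer: (13, 256, 34, 34)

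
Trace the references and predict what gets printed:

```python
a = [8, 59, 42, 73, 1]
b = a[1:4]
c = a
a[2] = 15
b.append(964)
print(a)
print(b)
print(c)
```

Key concept: slice vs alias.
Step by step:
`a = [8, 59, 42, 73, 1]` → a = [8, 59, 42, 73, 1]
`b = a[1:4]` → b = [59, 42, 73]
`c = a` → c = [8, 59, 42, 73, 1] (same object as a)
`a[2] = 15` → a = [8, 59, 15, 73, 1] (same object as c); c = [8, 59, 15, 73, 1] (same object as a)
`b.append(964)` → b = [59, 42, 73, 964]
`print(a)` → prints [8, 59, 15, 73, 1]
`print(b)` → prints [59, 42, 73, 964]
`print(c)` → prints [8, 59, 15, 73, 1]

Answer:
[8, 59, 15, 73, 1]
[59, 42, 73, 964]
[8, 59, 15, 73, 1]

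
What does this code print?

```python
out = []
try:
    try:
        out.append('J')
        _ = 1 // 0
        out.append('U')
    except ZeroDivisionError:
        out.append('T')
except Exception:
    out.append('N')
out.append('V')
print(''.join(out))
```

Execution trace: 'J' (inner try body) → 'T' (inner except ZeroDivisionError) → 'V' (after the try/except). Output: JTV

Answer: JTV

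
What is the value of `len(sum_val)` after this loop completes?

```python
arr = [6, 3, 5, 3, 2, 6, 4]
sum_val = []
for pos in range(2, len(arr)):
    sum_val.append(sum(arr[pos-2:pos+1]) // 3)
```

Number of 3-element averages
`sum_val` takes the values: [] → [4] → [4, 3] → [4, 3, 3] → [4, 3, 3, 3] → [4, 3, 3, 3, 4]
So `len(sum_val)` = 5

Answer: 5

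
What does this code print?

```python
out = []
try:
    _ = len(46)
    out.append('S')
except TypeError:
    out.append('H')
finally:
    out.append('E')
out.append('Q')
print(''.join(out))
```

Execution trace: 'H' (except TypeError) → 'E' (finally) → 'Q' (after the try/except). Output: HEQ

Answer: HEQ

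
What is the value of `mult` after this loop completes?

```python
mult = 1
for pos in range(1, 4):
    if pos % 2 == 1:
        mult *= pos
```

Product of odd numbers 1 to 3
`mult` takes the values: 1 → 3

Answer: 3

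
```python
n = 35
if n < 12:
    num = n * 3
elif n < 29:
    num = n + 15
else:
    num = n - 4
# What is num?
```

Trace:
`n = 35` → n = 35
`if n < 12: ...` → n < 12 is False, n < 29 is False, take else branch → num = 31
So num = 31

Answer: 31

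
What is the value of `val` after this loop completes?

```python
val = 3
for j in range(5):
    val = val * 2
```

Multiply by 2, 5 times: 3 * 2^5 = 96
`val` takes the values: 3 → 6 → 12 → 24 → 48 → 96

Answer: 96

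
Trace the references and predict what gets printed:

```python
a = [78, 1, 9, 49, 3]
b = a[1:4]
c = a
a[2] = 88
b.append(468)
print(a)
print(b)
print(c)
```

Key concept: slice vs alias.
Step by step:
`a = [78, 1, 9, 49, 3]` → a = [78, 1, 9, 49, 3]
`b = a[1:4]` → b = [1, 9, 49]
`c = a` → c = [78, 1, 9, 49, 3] (same object as a)
`a[2] = 88` → a = [78, 1, 88, 49, 3] (same object as c); c = [78, 1, 88, 49, 3] (same object as a)
`b.append(468)` → b = [1, 9, 49, 468]
`print(a)` → prints [78, 1, 88, 49, 3]
`print(b)` → prints [1, 9, 49, 468]
`print(c)` → prints [78, 1, 88, 49, 3]

Answer:
[78, 1, 88, 49, 3]
[1, 9, 49, 468]
[78, 1, 88, 49, 3]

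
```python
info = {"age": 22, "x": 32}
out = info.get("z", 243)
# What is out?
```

Trace:
`info = {"age": 22, "x": 32}` → info = {'age': 22, 'x': 32}
`out = info.get("z", 243)` → out = 243
So out = 243

Answer: 243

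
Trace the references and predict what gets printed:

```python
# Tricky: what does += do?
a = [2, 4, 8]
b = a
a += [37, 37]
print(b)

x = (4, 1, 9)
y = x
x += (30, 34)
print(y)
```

Key concept: += behavior differs for mutable vs immutable.
Step by step:
`a = [2, 4, 8]` → a = [2, 4, 8]
`b = a` → b = [2, 4, 8] (same object as a)
`a += [37, 37]` → a = [2, 4, 8, 37, 37] (same object as b); b = [2, 4, 8, 37, 37] (same object as a)
`print(b)` → prints [2, 4, 8, 37, 37]
`x = (4, 1, 9)` → x = (4, 1, 9)
`y = x` → y = (4, 1, 9)
`x += (30, 34)` → x = (4, 1, 9, 30, 34)
`print(y)` → prints (4, 1, 9)

Answer:
[2, 4, 8, 37, 37]
(4, 1, 9)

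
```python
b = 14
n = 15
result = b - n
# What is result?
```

Trace:
`b = 14` → b = 14
`n = 15` → n = 15
`result = b - n` → result = -1
So result = -1

Answer: -1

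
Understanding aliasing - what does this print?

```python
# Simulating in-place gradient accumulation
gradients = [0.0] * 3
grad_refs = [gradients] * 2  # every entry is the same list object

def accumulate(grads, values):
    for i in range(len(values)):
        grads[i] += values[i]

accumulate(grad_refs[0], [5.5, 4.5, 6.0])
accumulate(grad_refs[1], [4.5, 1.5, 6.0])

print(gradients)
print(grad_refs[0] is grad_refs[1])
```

Key concept: gradient accumulation aliasing.
Step by step:
`gradients = [0.0] * 3` → gradients = [0.0, 0.0, 0.0]
`grad_refs = [gradients] * 2` → grad_refs = [[0.0, 0.0, 0.0], [0.0, 0.0, 0.0]]
`accumulate(grad_refs[0], [5.5, 4.5, 6.0])` → gradients = [5.5, 4.5, 6.0]; grad_refs = [[5.5, 4.5, 6.0], [5.5, 4.5, 6.0]]
`accumulate(grad_refs[1], [4.5, 1.5, 6.0])` → gradients = [10.0, 6.0, 12.0]; grad_refs = [[10.0, 6.0, 12.0], [10.0, 6.0, 12.0]]
`print(gradients)` → prints [10.0, 6.0, 12.0]
`print(grad_refs[0] is grad_refs[1])` → prints True

Answer:
[10.0, 6.0, 12.0]
True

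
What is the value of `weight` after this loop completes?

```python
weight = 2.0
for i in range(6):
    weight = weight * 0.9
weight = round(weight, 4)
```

Exponential decay: 2.0 * 0.9^6
`weight` takes the values: 2.0 → 1.8 → 1.62 → 1.458 → 1.3122 → 1.18098 → 1.062882 → 1.0629

Answer: 1.0629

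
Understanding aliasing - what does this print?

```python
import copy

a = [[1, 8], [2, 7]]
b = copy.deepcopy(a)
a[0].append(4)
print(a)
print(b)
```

Key concept: deep copy is fully independent.
Step by step:
`a = [[1, 8], [2, 7]]` → a = [[1, 8], [2, 7]]
`b = copy.deepcopy(a)` → b = [[1, 8], [2, 7]]
`a[0].append(4)` → a = [[1, 8, 4], [2, 7]]
`print(a)` → prints [[1, 8, 4], [2, 7]]
`print(b)` → prints [[1, 8], [2, 7]]

Answer:
[[1, 8, 4], [2, 7]]
[[1, 8], [2, 7]]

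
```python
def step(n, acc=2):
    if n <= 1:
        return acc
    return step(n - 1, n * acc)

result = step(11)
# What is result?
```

Accumulator trace (n, acc): (11, 2) -> (10, 22) -> (9, 220) -> (8, 1980) -> (7, 15840) -> (6, 110880) -> (5, 665280) -> (4, 3326400) -> (3, 13305600) -> (2, 39916800) -> (1, 79833600) -> return 79833600

Answer: 79833600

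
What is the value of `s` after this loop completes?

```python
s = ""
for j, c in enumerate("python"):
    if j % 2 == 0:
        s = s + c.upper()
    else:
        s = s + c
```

Uppercase even positions in 'python'
`s` takes the values: "" → "P" → "Py" → "PyT" → "PyTh" → "PyThO" → "PyThOn"

Answer: "PyThOn"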